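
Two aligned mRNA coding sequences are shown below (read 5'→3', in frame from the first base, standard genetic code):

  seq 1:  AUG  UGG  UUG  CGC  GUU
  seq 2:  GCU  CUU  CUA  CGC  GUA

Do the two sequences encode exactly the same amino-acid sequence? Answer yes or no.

Codon 1: AUG Met / GCU Ala — nonsynonymous.
Codon 2: UGG Trp / CUU Leu — nonsynonymous.
Codon 3: UUG Leu / CUA Leu — synonymous.
Codon 4: CGC Arg / CGC Arg — identical.
Codon 5: GUU Val / GUA Val — synonymous.
Nonsynonymous differences: 2 → different protein.

no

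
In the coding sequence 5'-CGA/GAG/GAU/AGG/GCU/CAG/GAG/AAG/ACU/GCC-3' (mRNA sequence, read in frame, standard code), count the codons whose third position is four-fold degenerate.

4

Codon 1 CGA (Arg): third position 4-fold.
Codon 2 GAG (Glu): third position 2-fold.
Codon 3 GAU (Asp): third position 2-fold.
Codon 4 AGG (Arg): third position 2-fold.
Codon 5 GCU (Ala): third position 4-fold.
Codon 6 CAG (Gln): third position 2-fold.
Codon 7 GAG (Glu): third position 2-fold.
Codon 8 AAG (Lys): third position 2-fold.
Codon 9 ACU (Thr): third position 4-fold.
Codon 10 GCC (Ala): third position 4-fold.
Four-fold degenerate third positions: 4.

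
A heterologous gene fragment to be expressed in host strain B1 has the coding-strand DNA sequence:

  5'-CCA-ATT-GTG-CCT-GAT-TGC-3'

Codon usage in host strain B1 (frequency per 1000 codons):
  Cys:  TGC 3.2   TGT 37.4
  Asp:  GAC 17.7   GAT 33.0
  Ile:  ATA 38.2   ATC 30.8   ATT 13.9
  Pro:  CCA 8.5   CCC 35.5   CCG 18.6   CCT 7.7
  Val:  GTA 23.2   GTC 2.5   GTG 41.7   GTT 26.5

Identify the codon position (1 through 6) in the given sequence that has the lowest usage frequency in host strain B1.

Codon 1 CCA (Pro): 8.5 per 1000.
Codon 2 ATT (Ile): 13.9 per 1000.
Codon 3 GTG (Val): 41.7 per 1000.
Codon 4 CCT (Pro): 7.7 per 1000.
Codon 5 GAT (Asp): 33.0 per 1000.
Codon 6 TGC (Cys): 3.2 per 1000.
Lowest frequency is 3.2 at codon 6.

6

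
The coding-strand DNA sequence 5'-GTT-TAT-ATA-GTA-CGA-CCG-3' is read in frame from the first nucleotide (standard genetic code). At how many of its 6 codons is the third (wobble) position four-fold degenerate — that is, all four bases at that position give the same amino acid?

Codon 1 GTT (Val): third position 4-fold.
Codon 2 TAT (Tyr): third position 2-fold.
Codon 3 ATA (Ile): third position 3-fold.
Codon 4 GTA (Val): third position 4-fold.
Codon 5 CGA (Arg): third position 4-fold.
Codon 6 CCG (Pro): third position 4-fold.
Four-fold degenerate third positions: 4.

4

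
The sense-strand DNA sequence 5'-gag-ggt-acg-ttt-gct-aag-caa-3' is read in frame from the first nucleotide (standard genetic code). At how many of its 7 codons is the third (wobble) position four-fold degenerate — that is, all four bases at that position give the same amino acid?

3

Codon 1 GAG (Glu): third position 2-fold.
Codon 2 GGT (Gly): third position 4-fold.
Codon 3 ACG (Thr): third position 4-fold.
Codon 4 TTT (Phe): third position 2-fold.
Codon 5 GCT (Ala): third position 4-fold.
Codon 6 AAG (Lys): third position 2-fold.
Codon 7 CAA (Gln): third position 2-fold.
Four-fold degenerate third positions: 3.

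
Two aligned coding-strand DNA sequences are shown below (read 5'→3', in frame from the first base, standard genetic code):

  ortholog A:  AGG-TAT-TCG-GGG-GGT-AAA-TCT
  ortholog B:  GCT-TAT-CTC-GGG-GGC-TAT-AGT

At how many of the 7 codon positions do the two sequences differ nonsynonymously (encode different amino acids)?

3

Codon 1: AGG Arg / GCT Ala — nonsynonymous.
Codon 2: TAT Tyr / TAT Tyr — identical.
Codon 3: TCG Ser / CTC Leu — nonsynonymous.
Codon 4: GGG Gly / GGG Gly — identical.
Codon 5: GGT Gly / GGC Gly — synonymous.
Codon 6: AAA Lys / TAT Tyr — nonsynonymous.
Codon 7: TCT Ser / AGT Ser — synonymous.
Nonsynonymous differences: 3.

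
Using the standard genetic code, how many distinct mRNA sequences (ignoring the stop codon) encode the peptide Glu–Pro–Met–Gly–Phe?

Glu: 2 codons.
Pro: 4 codons.
Met: 1 codon.
Gly: 4 codons.
Phe: 2 codons.
2 × 4 × 1 × 4 × 2 = 64.

64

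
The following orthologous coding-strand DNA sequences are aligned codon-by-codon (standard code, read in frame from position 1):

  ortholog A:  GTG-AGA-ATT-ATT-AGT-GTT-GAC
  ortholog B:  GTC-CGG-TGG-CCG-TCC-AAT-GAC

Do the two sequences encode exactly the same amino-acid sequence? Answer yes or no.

no

Codon 1: GTG Val / GTC Val — synonymous.
Codon 2: AGA Arg / CGG Arg — synonymous.
Codon 3: ATT Ile / TGG Trp — nonsynonymous.
Codon 4: ATT Ile / CCG Pro — nonsynonymous.
Codon 5: AGT Ser / TCC Ser — synonymous.
Codon 6: GTT Val / AAT Asn — nonsynonymous.
Codon 7: GAC Asp / GAC Asp — identical.
Nonsynonymous differences: 3 → different protein.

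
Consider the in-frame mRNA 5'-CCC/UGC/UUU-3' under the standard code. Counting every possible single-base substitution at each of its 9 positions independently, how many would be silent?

5

Codon 1 (CCC, Pro): 3 synonymous substitutions.
Codon 2 (UGC, Cys): 1 synonymous substitution.
Codon 3 (UUU, Phe): 1 synonymous substitution.
Total: 3 + 1 + 1 = 5.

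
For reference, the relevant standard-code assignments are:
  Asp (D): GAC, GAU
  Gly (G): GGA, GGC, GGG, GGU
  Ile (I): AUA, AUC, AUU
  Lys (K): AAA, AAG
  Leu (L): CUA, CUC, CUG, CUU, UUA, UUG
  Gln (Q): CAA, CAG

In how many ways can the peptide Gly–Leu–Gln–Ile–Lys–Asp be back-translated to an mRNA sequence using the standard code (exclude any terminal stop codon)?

Gly: 4 codons.
Leu: 6 codons.
Gln: 2 codons.
Ile: 3 codons.
Lys: 2 codons.
Asp: 2 codons.
4 × 6 × 2 × 3 × 2 × 2 = 576.

576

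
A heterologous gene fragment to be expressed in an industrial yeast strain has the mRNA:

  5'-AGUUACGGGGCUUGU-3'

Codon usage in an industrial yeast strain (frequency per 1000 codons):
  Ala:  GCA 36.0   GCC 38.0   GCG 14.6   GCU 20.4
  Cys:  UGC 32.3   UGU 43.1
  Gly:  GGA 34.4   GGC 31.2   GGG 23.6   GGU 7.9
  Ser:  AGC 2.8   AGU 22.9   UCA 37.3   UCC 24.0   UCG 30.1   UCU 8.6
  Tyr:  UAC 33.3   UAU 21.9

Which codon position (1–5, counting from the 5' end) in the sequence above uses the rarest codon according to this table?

Codon 1 AGU (Ser): 22.9 per 1000.
Codon 2 UAC (Tyr): 33.3 per 1000.
Codon 3 GGG (Gly): 23.6 per 1000.
Codon 4 GCU (Ala): 20.4 per 1000.
Codon 5 UGU (Cys): 43.1 per 1000.
Lowest frequency is 20.4 at codon 4.

4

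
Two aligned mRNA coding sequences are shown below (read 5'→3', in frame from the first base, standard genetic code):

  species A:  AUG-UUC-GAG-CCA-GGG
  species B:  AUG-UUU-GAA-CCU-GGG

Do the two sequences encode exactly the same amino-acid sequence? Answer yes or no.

Codon 1: AUG Met / AUG Met — identical.
Codon 2: UUC Phe / UUU Phe — synonymous.
Codon 3: GAG Glu / GAA Glu — synonymous.
Codon 4: CCA Pro / CCU Pro — synonymous.
Codon 5: GGG Gly / GGG Gly — identical.
Nonsynonymous differences: 0 → same protein.

yes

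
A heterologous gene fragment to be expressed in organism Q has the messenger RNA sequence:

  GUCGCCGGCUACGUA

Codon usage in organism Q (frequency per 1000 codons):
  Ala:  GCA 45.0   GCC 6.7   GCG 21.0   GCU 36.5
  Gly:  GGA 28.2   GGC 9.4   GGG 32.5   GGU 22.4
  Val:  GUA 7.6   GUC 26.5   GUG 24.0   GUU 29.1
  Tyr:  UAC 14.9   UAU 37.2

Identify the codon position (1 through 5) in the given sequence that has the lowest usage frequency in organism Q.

2

Codon 1 GUC (Val): 26.5 per 1000.
Codon 2 GCC (Ala): 6.7 per 1000.
Codon 3 GGC (Gly): 9.4 per 1000.
Codon 4 UAC (Tyr): 14.9 per 1000.
Codon 5 GUA (Val): 7.6 per 1000.
Lowest frequency is 6.7 at codon 2.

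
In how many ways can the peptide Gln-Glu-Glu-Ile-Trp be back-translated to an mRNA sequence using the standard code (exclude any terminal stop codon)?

Gln: 2 codons.
Glu: 2 codons.
Glu: 2 codons.
Ile: 3 codons.
Trp: 1 codon.
2 × 2 × 2 × 3 × 1 = 24.

24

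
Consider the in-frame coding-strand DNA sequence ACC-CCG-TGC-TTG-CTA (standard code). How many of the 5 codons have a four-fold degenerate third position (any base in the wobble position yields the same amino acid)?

3

Codon 1 ACC (Thr): third position 4-fold.
Codon 2 CCG (Pro): third position 4-fold.
Codon 3 TGC (Cys): third position 2-fold.
Codon 4 TTG (Leu): third position 2-fold.
Codon 5 CTA (Leu): third position 4-fold.
Four-fold degenerate third positions: 3.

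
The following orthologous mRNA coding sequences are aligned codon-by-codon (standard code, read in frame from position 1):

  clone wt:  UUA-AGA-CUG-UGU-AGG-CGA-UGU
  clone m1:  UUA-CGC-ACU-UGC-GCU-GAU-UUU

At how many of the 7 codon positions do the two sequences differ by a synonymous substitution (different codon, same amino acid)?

2

Codon 1: UUA Leu / UUA Leu — identical.
Codon 2: AGA Arg / CGC Arg — synonymous.
Codon 3: CUG Leu / ACU Thr — nonsynonymous.
Codon 4: UGU Cys / UGC Cys — synonymous.
Codon 5: AGG Arg / GCU Ala — nonsynonymous.
Codon 6: CGA Arg / GAU Asp — nonsynonymous.
Codon 7: UGU Cys / UUU Phe — nonsynonymous.
Synonymous differences: 2.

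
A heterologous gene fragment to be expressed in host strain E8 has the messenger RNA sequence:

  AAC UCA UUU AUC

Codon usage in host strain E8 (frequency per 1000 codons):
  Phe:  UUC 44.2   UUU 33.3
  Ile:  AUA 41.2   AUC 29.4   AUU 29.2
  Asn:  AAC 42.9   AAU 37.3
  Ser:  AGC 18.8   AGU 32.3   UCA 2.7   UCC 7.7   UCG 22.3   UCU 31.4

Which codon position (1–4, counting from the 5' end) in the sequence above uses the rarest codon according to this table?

2

Codon 1 AAC (Asn): 42.9 per 1000.
Codon 2 UCA (Ser): 2.7 per 1000.
Codon 3 UUU (Phe): 33.3 per 1000.
Codon 4 AUC (Ile): 29.4 per 1000.
Lowest frequency is 2.7 at codon 2.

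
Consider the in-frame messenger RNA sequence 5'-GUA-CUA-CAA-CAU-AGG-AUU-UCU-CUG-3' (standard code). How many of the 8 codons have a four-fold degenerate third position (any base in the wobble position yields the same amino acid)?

4

Codon 1 GUA (Val): third position 4-fold.
Codon 2 CUA (Leu): third position 4-fold.
Codon 3 CAA (Gln): third position 2-fold.
Codon 4 CAU (His): third position 2-fold.
Codon 5 AGG (Arg): third position 2-fold.
Codon 6 AUU (Ile): third position 3-fold.
Codon 7 UCU (Ser): third position 4-fold.
Codon 8 CUG (Leu): third position 4-fold.
Four-fold degenerate third positions: 4.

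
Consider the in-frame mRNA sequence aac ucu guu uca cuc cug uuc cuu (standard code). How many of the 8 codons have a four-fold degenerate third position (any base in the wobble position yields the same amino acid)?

Codon 1 AAC (Asn): third position 2-fold.
Codon 2 UCU (Ser): third position 4-fold.
Codon 3 GUU (Val): third position 4-fold.
Codon 4 UCA (Ser): third position 4-fold.
Codon 5 CUC (Leu): third position 4-fold.
Codon 6 CUG (Leu): third position 4-fold.
Codon 7 UUC (Phe): third position 2-fold.
Codon 8 CUU (Leu): third position 4-fold.
Four-fold degenerate third positions: 6.

6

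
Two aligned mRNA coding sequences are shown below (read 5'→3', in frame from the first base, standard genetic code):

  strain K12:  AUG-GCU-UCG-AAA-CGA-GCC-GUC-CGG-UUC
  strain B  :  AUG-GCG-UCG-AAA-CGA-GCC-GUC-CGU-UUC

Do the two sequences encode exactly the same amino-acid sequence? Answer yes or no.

Codon 1: AUG Met / AUG Met — identical.
Codon 2: GCU Ala / GCG Ala — synonymous.
Codon 3: UCG Ser / UCG Ser — identical.
Codon 4: AAA Lys / AAA Lys — identical.
Codon 5: CGA Arg / CGA Arg — identical.
Codon 6: GCC Ala / GCC Ala — identical.
Codon 7: GUC Val / GUC Val — identical.
Codon 8: CGG Arg / CGU Arg — synonymous.
Codon 9: UUC Phe / UUC Phe — identical.
Nonsynonymous differences: 0 → same protein.

yes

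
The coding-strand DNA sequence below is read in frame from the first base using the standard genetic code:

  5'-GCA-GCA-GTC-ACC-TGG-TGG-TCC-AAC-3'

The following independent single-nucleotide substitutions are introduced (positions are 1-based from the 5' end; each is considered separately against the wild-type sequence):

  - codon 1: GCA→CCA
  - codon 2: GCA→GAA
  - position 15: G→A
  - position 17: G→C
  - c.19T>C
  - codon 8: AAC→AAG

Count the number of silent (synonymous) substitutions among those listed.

Codon 1: GCA (Ala) → CCA (Pro) — missense.
Codon 2: GCA (Ala) → GAA (Glu) — missense.
Codon 5: TGG (Trp) → TGA (Stop) — nonsense.
Codon 6: TGG (Trp) → TCG (Ser) — missense.
Codon 7: TCC (Ser) → CCC (Pro) — missense.
Codon 8: AAC (Asn) → AAG (Lys) — missense.
Synonymous: 0 of 6.

0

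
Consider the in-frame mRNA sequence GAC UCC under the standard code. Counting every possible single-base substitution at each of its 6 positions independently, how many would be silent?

4

Codon 1 (GAC, Asp): 1 synonymous substitution.
Codon 2 (UCC, Ser): 3 synonymous substitutions.
Total: 1 + 3 = 4.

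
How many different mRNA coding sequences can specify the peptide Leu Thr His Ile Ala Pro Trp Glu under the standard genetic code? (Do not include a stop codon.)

Leu: 6 codons.
Thr: 4 codons.
His: 2 codons.
Ile: 3 codons.
Ala: 4 codons.
Pro: 4 codons.
Trp: 1 codon.
Glu: 2 codons.
6 × 4 × 2 × 3 × 4 × 4 × 1 × 2 = 4608.

4608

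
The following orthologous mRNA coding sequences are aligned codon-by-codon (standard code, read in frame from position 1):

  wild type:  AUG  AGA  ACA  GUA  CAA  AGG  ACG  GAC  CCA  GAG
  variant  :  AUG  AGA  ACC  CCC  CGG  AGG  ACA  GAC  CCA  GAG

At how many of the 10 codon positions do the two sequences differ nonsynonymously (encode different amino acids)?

2

Codon 1: AUG Met / AUG Met — identical.
Codon 2: AGA Arg / AGA Arg — identical.
Codon 3: ACA Thr / ACC Thr — synonymous.
Codon 4: GUA Val / CCC Pro — nonsynonymous.
Codon 5: CAA Gln / CGG Arg — nonsynonymous.
Codon 6: AGG Arg / AGG Arg — identical.
Codon 7: ACG Thr / ACA Thr — synonymous.
Codon 8: GAC Asp / GAC Asp — identical.
Codon 9: CCA Pro / CCA Pro — identical.
Codon 10: GAG Glu / GAG Glu — identical.
Nonsynonymous differences: 2.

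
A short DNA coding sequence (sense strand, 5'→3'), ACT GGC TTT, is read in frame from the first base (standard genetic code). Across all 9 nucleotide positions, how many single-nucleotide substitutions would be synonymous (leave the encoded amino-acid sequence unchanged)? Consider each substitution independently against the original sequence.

7

Codon 1 (ACT, Thr): 3 synonymous substitutions.
Codon 2 (GGC, Gly): 3 synonymous substitutions.
Codon 3 (TTT, Phe): 1 synonymous substitution.
Total: 3 + 3 + 1 = 7.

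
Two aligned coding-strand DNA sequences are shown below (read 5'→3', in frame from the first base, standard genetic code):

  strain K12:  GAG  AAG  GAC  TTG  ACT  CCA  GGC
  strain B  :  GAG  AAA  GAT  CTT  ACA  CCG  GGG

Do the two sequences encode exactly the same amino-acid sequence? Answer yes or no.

yes

Codon 1: GAG Glu / GAG Glu — identical.
Codon 2: AAG Lys / AAA Lys — synonymous.
Codon 3: GAC Asp / GAT Asp — synonymous.
Codon 4: TTG Leu / CTT Leu — synonymous.
Codon 5: ACT Thr / ACA Thr — synonymous.
Codon 6: CCA Pro / CCG Pro — synonymous.
Codon 7: GGC Gly / GGG Gly — synonymous.
Nonsynonymous differences: 0 → same protein.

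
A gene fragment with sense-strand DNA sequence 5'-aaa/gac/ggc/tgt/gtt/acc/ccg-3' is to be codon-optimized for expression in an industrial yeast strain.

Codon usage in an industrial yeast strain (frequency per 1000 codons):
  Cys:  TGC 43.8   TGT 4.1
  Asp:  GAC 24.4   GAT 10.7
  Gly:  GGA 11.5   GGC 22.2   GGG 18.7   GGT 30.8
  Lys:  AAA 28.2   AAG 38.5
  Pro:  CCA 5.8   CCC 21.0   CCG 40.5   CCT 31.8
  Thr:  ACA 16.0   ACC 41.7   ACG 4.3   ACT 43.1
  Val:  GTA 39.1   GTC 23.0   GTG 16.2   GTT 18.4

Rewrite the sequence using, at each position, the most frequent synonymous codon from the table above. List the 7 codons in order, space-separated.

AAG GAC GGT TGC GTA ACT CCG

Codon 1 (Lys): best is AAG at 38.5.
Codon 2 (Asp): best is GAC at 24.4.
Codon 3 (Gly): best is GGT at 30.8.
Codon 4 (Cys): best is TGC at 43.8.
Codon 5 (Val): best is GTA at 39.1.
Codon 6 (Thr): best is ACT at 43.1.
Codon 7 (Pro): best is CCG at 40.5.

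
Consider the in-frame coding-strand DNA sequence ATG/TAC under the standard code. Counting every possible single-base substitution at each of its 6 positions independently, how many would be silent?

1

Codon 1 (ATG, Met): 0 synonymous substitutions.
Codon 2 (TAC, Tyr): 1 synonymous substitution.
Total: 0 + 1 = 1.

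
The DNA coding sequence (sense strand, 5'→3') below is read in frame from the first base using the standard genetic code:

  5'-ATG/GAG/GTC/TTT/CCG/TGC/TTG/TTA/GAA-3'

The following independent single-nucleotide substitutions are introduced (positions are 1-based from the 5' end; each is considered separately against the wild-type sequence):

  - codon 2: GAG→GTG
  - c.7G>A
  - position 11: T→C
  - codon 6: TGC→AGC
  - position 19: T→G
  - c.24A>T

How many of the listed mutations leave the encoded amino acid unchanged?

Codon 2: GAG (Glu) → GTG (Val) — missense.
Codon 3: GTC (Val) → ATC (Ile) — missense.
Codon 4: TTT (Phe) → TCT (Ser) — missense.
Codon 6: TGC (Cys) → AGC (Ser) — missense.
Codon 7: TTG (Leu) → GTG (Val) — missense.
Codon 8: TTA (Leu) → TTT (Phe) — missense.
Synonymous: 0 of 6.

0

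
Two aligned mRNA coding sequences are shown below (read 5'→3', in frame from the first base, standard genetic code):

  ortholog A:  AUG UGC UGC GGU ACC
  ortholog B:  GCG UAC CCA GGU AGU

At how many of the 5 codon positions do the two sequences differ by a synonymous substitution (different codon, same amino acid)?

0

Codon 1: AUG Met / GCG Ala — nonsynonymous.
Codon 2: UGC Cys / UAC Tyr — nonsynonymous.
Codon 3: UGC Cys / CCA Pro — nonsynonymous.
Codon 4: GGU Gly / GGU Gly — identical.
Codon 5: ACC Thr / AGU Ser — nonsynonymous.
Synonymous differences: 0.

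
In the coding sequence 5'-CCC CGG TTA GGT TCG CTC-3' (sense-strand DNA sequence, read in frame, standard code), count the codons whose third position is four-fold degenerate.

5

Codon 1 CCC (Pro): third position 4-fold.
Codon 2 CGG (Arg): third position 4-fold.
Codon 3 TTA (Leu): third position 2-fold.
Codon 4 GGT (Gly): third position 4-fold.
Codon 5 TCG (Ser): third position 4-fold.
Codon 6 CTC (Leu): third position 4-fold.
Four-fold degenerate third positions: 5.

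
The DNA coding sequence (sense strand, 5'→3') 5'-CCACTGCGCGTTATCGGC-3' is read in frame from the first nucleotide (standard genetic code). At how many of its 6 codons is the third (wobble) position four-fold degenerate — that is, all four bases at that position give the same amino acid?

Codon 1 CCA (Pro): third position 4-fold.
Codon 2 CTG (Leu): third position 4-fold.
Codon 3 CGC (Arg): third position 4-fold.
Codon 4 GTT (Val): third position 4-fold.
Codon 5 ATC (Ile): third position 3-fold.
Codon 6 GGC (Gly): third position 4-fold.
Four-fold degenerate third positions: 5.

5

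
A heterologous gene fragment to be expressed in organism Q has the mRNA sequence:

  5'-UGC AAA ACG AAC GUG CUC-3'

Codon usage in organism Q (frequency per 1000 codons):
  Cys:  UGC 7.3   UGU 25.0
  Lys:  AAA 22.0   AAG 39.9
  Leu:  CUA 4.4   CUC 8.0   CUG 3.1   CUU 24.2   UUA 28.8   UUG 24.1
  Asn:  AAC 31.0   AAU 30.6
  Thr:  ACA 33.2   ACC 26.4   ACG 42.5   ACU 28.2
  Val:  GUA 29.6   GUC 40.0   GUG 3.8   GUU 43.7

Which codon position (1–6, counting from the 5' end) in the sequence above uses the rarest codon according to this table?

5

Codon 1 UGC (Cys): 7.3 per 1000.
Codon 2 AAA (Lys): 22.0 per 1000.
Codon 3 ACG (Thr): 42.5 per 1000.
Codon 4 AAC (Asn): 31.0 per 1000.
Codon 5 GUG (Val): 3.8 per 1000.
Codon 6 CUC (Leu): 8.0 per 1000.
Lowest frequency is 3.8 at codon 5.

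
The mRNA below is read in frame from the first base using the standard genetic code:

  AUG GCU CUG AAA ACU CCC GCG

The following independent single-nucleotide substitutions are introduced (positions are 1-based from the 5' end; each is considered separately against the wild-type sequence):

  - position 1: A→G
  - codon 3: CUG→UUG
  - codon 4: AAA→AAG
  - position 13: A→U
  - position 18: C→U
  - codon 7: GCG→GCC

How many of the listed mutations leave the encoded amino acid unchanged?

Codon 1: AUG (Met) → GUG (Val) — missense.
Codon 3: CUG (Leu) → UUG (Leu) — synonymous.
Codon 4: AAA (Lys) → AAG (Lys) — synonymous.
Codon 5: ACU (Thr) → UCU (Ser) — missense.
Codon 6: CCC (Pro) → CCU (Pro) — synonymous.
Codon 7: GCG (Ala) → GCC (Ala) — synonymous.
Synonymous: 4 of 6.

4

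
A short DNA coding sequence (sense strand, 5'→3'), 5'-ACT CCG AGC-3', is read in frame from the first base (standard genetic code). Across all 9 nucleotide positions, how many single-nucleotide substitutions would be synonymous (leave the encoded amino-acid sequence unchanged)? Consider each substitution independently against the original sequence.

Codon 1 (ACT, Thr): 3 synonymous substitutions.
Codon 2 (CCG, Pro): 3 synonymous substitutions.
Codon 3 (AGC, Ser): 1 synonymous substitution.
Total: 3 + 3 + 1 = 7.

7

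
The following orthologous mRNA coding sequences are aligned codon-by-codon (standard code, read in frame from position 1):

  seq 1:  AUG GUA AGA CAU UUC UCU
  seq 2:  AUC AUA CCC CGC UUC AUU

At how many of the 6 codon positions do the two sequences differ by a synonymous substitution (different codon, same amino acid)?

0

Codon 1: AUG Met / AUC Ile — nonsynonymous.
Codon 2: GUA Val / AUA Ile — nonsynonymous.
Codon 3: AGA Arg / CCC Pro — nonsynonymous.
Codon 4: CAU His / CGC Arg — nonsynonymous.
Codon 5: UUC Phe / UUC Phe — identical.
Codon 6: UCU Ser / AUU Ile — nonsynonymous.
Synonymous differences: 0.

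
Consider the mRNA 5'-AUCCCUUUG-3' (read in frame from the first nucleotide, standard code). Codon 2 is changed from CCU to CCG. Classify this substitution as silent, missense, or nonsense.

silent

Position 6 falls in codon 2: CCU → Pro.
After the substitution the codon is CCG → Pro.
Both encode Pro, so the change is synonymous.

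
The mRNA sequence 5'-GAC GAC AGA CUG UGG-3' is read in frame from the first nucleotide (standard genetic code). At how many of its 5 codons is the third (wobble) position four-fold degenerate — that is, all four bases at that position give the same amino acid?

1

Codon 1 GAC (Asp): third position 2-fold.
Codon 2 GAC (Asp): third position 2-fold.
Codon 3 AGA (Arg): third position 2-fold.
Codon 4 CUG (Leu): third position 4-fold.
Codon 5 UGG (Trp): third position 1-fold.
Four-fold degenerate third positions: 1.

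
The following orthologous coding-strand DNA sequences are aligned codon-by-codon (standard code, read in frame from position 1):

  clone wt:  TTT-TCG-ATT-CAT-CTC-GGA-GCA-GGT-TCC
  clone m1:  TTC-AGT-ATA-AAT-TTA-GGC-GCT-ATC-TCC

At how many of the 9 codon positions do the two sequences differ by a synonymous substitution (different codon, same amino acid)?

Codon 1: TTT Phe / TTC Phe — synonymous.
Codon 2: TCG Ser / AGT Ser — synonymous.
Codon 3: ATT Ile / ATA Ile — synonymous.
Codon 4: CAT His / AAT Asn — nonsynonymous.
Codon 5: CTC Leu / TTA Leu — synonymous.
Codon 6: GGA Gly / GGC Gly — synonymous.
Codon 7: GCA Ala / GCT Ala — synonymous.
Codon 8: GGT Gly / ATC Ile — nonsynonymous.
Codon 9: TCC Ser / TCC Ser — identical.
Synonymous differences: 6.

6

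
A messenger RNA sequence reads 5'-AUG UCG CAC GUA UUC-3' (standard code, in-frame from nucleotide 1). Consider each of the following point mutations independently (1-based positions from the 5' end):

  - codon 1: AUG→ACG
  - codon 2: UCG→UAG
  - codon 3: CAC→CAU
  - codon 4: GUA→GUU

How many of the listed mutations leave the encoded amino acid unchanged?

2

Codon 1: AUG (Met) → ACG (Thr) — missense.
Codon 2: UCG (Ser) → UAG (Stop) — nonsense.
Codon 3: CAC (His) → CAU (His) — synonymous.
Codon 4: GUA (Val) → GUU (Val) — synonymous.
Synonymous: 2 of 4.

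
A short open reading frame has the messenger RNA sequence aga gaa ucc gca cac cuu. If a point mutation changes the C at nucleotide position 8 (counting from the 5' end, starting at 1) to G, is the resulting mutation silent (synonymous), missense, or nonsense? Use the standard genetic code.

Position 8 falls in codon 3: UCC → Ser.
After the substitution the codon is UGC → Cys.
Ser ≠ Cys, so this is a missense mutation.

missense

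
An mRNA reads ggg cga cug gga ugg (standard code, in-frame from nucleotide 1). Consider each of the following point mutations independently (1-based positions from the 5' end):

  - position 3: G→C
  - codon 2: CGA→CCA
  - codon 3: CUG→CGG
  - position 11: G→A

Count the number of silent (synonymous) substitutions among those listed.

Codon 1: GGG (Gly) → GGC (Gly) — synonymous.
Codon 2: CGA (Arg) → CCA (Pro) — missense.
Codon 3: CUG (Leu) → CGG (Arg) — missense.
Codon 4: GGA (Gly) → GAA (Glu) — missense.
Synonymous: 1 of 4.

1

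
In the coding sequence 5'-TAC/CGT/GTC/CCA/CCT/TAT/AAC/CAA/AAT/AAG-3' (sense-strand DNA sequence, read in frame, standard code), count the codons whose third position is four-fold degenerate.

4

Codon 1 TAC (Tyr): third position 2-fold.
Codon 2 CGT (Arg): third position 4-fold.
Codon 3 GTC (Val): third position 4-fold.
Codon 4 CCA (Pro): third position 4-fold.
Codon 5 CCT (Pro): third position 4-fold.
Codon 6 TAT (Tyr): third position 2-fold.
Codon 7 AAC (Asn): third position 2-fold.
Codon 8 CAA (Gln): third position 2-fold.
Codon 9 AAT (Asn): third position 2-fold.
Codon 10 AAG (Lys): third position 2-fold.
Four-fold degenerate third positions: 4.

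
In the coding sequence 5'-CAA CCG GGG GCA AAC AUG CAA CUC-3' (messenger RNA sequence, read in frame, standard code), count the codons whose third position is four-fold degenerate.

Codon 1 CAA (Gln): third position 2-fold.
Codon 2 CCG (Pro): third position 4-fold.
Codon 3 GGG (Gly): third position 4-fold.
Codon 4 GCA (Ala): third position 4-fold.
Codon 5 AAC (Asn): third position 2-fold.
Codon 6 AUG (Met): third position 1-fold.
Codon 7 CAA (Gln): third position 2-fold.
Codon 8 CUC (Leu): third position 4-fold.
Four-fold degenerate third positions: 4.

4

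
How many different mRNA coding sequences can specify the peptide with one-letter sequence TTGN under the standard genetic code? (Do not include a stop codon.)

128

Thr: 4 codons.
Thr: 4 codons.
Gly: 4 codons.
Asn: 2 codons.
4 × 4 × 4 × 2 = 128.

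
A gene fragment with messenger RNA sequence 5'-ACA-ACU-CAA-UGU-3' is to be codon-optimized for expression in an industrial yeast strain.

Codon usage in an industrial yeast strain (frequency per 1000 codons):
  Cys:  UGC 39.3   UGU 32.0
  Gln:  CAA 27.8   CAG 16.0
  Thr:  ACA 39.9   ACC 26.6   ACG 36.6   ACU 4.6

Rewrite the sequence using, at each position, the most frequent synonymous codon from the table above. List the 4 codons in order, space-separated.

Codon 1 (Thr): best is ACA at 39.9.
Codon 2 (Thr): best is ACA at 39.9.
Codon 3 (Gln): best is CAA at 27.8.
Codon 4 (Cys): best is UGC at 39.3.

ACA ACA CAA UGC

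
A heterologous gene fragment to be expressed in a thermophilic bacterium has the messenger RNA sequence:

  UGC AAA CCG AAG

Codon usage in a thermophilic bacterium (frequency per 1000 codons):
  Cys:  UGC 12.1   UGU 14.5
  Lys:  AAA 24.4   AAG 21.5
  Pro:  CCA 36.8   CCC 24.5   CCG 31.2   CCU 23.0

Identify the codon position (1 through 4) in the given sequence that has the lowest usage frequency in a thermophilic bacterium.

1

Codon 1 UGC (Cys): 12.1 per 1000.
Codon 2 AAA (Lys): 24.4 per 1000.
Codon 3 CCG (Pro): 31.2 per 1000.
Codon 4 AAG (Lys): 21.5 per 1000.
Lowest frequency is 12.1 at codon 1.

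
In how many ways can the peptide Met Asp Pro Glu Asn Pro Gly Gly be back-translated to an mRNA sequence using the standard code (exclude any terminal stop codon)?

Met: 1 codon.
Asp: 2 codons.
Pro: 4 codons.
Glu: 2 codons.
Asn: 2 codons.
Pro: 4 codons.
Gly: 4 codons.
Gly: 4 codons.
1 × 2 × 4 × 2 × 2 × 4 × 4 × 4 = 2048.

2048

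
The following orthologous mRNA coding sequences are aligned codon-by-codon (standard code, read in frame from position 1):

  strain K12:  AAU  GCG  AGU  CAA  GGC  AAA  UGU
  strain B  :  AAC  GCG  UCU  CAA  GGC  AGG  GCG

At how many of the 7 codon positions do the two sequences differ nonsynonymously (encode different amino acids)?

Codon 1: AAU Asn / AAC Asn — synonymous.
Codon 2: GCG Ala / GCG Ala — identical.
Codon 3: AGU Ser / UCU Ser — synonymous.
Codon 4: CAA Gln / CAA Gln — identical.
Codon 5: GGC Gly / GGC Gly — identical.
Codon 6: AAA Lys / AGG Arg — nonsynonymous.
Codon 7: UGU Cys / GCG Ala — nonsynonymous.
Nonsynonymous differences: 2.

2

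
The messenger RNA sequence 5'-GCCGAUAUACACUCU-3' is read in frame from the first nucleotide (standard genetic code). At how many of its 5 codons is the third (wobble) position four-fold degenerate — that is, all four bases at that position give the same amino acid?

2

Codon 1 GCC (Ala): third position 4-fold.
Codon 2 GAU (Asp): third position 2-fold.
Codon 3 AUA (Ile): third position 3-fold.
Codon 4 CAC (His): third position 2-fold.
Codon 5 UCU (Ser): third position 4-fold.
Four-fold degenerate third positions: 2.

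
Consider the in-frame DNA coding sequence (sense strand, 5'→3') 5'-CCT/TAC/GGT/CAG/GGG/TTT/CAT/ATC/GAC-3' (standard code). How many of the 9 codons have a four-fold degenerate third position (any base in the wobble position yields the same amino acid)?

Codon 1 CCT (Pro): third position 4-fold.
Codon 2 TAC (Tyr): third position 2-fold.
Codon 3 GGT (Gly): third position 4-fold.
Codon 4 CAG (Gln): third position 2-fold.
Codon 5 GGG (Gly): third position 4-fold.
Codon 6 TTT (Phe): third position 2-fold.
Codon 7 CAT (His): third position 2-fold.
Codon 8 ATC (Ile): third position 3-fold.
Codon 9 GAC (Asp): third position 2-fold.
Four-fold degenerate third positions: 3.

3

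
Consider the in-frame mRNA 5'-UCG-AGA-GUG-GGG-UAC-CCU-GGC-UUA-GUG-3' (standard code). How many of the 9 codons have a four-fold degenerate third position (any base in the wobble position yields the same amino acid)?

6

Codon 1 UCG (Ser): third position 4-fold.
Codon 2 AGA (Arg): third position 2-fold.
Codon 3 GUG (Val): third position 4-fold.
Codon 4 GGG (Gly): third position 4-fold.
Codon 5 UAC (Tyr): third position 2-fold.
Codon 6 CCU (Pro): third position 4-fold.
Codon 7 GGC (Gly): third position 4-fold.
Codon 8 UUA (Leu): third position 2-fold.
Codon 9 GUG (Val): third position 4-fold.
Four-fold degenerate third positions: 6.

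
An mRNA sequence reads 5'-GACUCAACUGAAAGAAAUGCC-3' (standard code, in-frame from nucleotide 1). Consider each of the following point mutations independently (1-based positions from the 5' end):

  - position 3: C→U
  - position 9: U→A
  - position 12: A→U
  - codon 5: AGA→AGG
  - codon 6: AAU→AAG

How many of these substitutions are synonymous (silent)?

3

Codon 1: GAC (Asp) → GAU (Asp) — synonymous.
Codon 3: ACU (Thr) → ACA (Thr) — synonymous.
Codon 4: GAA (Glu) → GAU (Asp) — missense.
Codon 5: AGA (Arg) → AGG (Arg) — synonymous.
Codon 6: AAU (Asn) → AAG (Lys) — missense.
Synonymous: 3 of 5.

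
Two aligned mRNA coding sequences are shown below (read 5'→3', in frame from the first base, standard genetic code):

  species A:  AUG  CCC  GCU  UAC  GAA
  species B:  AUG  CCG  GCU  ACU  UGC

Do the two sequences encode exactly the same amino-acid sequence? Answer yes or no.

Codon 1: AUG Met / AUG Met — identical.
Codon 2: CCC Pro / CCG Pro — synonymous.
Codon 3: GCU Ala / GCU Ala — identical.
Codon 4: UAC Tyr / ACU Thr — nonsynonymous.
Codon 5: GAA Glu / UGC Cys — nonsynonymous.
Nonsynonymous differences: 2 → different protein.

no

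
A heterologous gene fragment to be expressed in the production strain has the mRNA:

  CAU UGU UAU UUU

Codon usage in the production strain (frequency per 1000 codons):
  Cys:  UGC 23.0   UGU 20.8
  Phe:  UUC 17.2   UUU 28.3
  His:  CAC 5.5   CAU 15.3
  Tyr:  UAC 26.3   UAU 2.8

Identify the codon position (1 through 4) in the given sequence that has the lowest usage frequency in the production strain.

3

Codon 1 CAU (His): 15.3 per 1000.
Codon 2 UGU (Cys): 20.8 per 1000.
Codon 3 UAU (Tyr): 2.8 per 1000.
Codon 4 UUU (Phe): 28.3 per 1000.
Lowest frequency is 2.8 at codon 3.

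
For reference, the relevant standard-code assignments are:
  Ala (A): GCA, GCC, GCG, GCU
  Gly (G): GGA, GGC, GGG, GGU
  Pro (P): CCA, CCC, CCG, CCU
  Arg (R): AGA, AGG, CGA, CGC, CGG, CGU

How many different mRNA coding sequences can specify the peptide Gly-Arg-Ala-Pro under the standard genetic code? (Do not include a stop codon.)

384

Gly: 4 codons.
Arg: 6 codons.
Ala: 4 codons.
Pro: 4 codons.
4 × 6 × 4 × 4 = 384.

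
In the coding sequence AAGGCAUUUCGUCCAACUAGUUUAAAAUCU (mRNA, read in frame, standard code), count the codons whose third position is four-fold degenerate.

5

Codon 1 AAG (Lys): third position 2-fold.
Codon 2 GCA (Ala): third position 4-fold.
Codon 3 UUU (Phe): third position 2-fold.
Codon 4 CGU (Arg): third position 4-fold.
Codon 5 CCA (Pro): third position 4-fold.
Codon 6 ACU (Thr): third position 4-fold.
Codon 7 AGU (Ser): third position 2-fold.
Codon 8 UUA (Leu): third position 2-fold.
Codon 9 AAA (Lys): third position 2-fold.
Codon 10 UCU (Ser): third position 4-fold.
Four-fold degenerate third positions: 5.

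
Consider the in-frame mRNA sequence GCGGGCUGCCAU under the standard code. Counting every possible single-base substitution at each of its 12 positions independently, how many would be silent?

Codon 1 (GCG, Ala): 3 synonymous substitutions.
Codon 2 (GGC, Gly): 3 synonymous substitutions.
Codon 3 (UGC, Cys): 1 synonymous substitution.
Codon 4 (CAU, His): 1 synonymous substitution.
Total: 3 + 3 + 1 + 1 = 8.

8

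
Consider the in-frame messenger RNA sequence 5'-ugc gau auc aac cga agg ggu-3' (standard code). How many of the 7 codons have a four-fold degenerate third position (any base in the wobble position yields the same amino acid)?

2

Codon 1 UGC (Cys): third position 2-fold.
Codon 2 GAU (Asp): third position 2-fold.
Codon 3 AUC (Ile): third position 3-fold.
Codon 4 AAC (Asn): third position 2-fold.
Codon 5 CGA (Arg): third position 4-fold.
Codon 6 AGG (Arg): third position 2-fold.
Codon 7 GGU (Gly): third position 4-fold.
Four-fold degenerate third positions: 2.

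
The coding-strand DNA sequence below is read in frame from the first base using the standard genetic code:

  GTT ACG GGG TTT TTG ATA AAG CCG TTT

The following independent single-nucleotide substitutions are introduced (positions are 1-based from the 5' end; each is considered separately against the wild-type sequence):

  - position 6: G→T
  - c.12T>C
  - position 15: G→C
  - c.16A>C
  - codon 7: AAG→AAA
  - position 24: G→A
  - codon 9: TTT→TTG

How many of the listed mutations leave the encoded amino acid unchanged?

4

Codon 2: ACG (Thr) → ACT (Thr) — synonymous.
Codon 4: TTT (Phe) → TTC (Phe) — synonymous.
Codon 5: TTG (Leu) → TTC (Phe) — missense.
Codon 6: ATA (Ile) → CTA (Leu) — missense.
Codon 7: AAG (Lys) → AAA (Lys) — synonymous.
Codon 8: CCG (Pro) → CCA (Pro) — synonymous.
Codon 9: TTT (Phe) → TTG (Leu) — missense.
Synonymous: 4 of 7.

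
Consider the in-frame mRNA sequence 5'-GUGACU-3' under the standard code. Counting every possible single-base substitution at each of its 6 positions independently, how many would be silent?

6

Codon 1 (GUG, Val): 3 synonymous substitutions.
Codon 2 (ACU, Thr): 3 synonymous substitutions.
Total: 3 + 3 = 6.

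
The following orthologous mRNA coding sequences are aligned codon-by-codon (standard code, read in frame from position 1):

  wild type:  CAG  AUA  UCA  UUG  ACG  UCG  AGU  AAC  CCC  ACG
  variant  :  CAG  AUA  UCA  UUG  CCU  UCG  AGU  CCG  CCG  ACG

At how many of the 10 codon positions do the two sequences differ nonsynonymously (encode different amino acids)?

Codon 1: CAG Gln / CAG Gln — identical.
Codon 2: AUA Ile / AUA Ile — identical.
Codon 3: UCA Ser / UCA Ser — identical.
Codon 4: UUG Leu / UUG Leu — identical.
Codon 5: ACG Thr / CCU Pro — nonsynonymous.
Codon 6: UCG Ser / UCG Ser — identical.
Codon 7: AGU Ser / AGU Ser — identical.
Codon 8: AAC Asn / CCG Pro — nonsynonymous.
Codon 9: CCC Pro / CCG Pro — synonymous.
Codon 10: ACG Thr / ACG Thr — identical.
Nonsynonymous differences: 2.

2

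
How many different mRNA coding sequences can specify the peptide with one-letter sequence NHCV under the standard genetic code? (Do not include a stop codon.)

Asn: 2 codons.
His: 2 codons.
Cys: 2 codons.
Val: 4 codons.
2 × 2 × 2 × 4 = 32.

32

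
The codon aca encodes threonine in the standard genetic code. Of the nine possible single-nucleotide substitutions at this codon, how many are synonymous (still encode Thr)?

Position 1: none → 0 synonymous.
Position 2: none → 0 synonymous.
Position 3: ACT, ACC, ACG → 3 synonymous.
Total: 0 + 0 + 3 = 3.

3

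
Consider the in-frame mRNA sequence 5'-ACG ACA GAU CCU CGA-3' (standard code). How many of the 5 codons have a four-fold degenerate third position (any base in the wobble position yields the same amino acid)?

4

Codon 1 ACG (Thr): third position 4-fold.
Codon 2 ACA (Thr): third position 4-fold.
Codon 3 GAU (Asp): third position 2-fold.
Codon 4 CCU (Pro): third position 4-fold.
Codon 5 CGA (Arg): third position 4-fold.
Four-fold degenerate third positions: 4.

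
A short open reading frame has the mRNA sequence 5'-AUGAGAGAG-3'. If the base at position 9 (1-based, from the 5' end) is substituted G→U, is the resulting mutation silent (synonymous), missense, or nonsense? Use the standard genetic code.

missense

Position 9 falls in codon 3: GAG → Glu.
After the substitution the codon is GAU → Asp.
Glu ≠ Asp, so this is a missense mutation.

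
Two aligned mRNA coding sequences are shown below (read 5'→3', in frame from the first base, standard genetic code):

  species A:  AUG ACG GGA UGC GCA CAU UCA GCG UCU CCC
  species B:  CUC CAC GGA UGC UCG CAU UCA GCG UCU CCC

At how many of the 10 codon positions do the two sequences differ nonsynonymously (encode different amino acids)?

3

Codon 1: AUG Met / CUC Leu — nonsynonymous.
Codon 2: ACG Thr / CAC His — nonsynonymous.
Codon 3: GGA Gly / GGA Gly — identical.
Codon 4: UGC Cys / UGC Cys — identical.
Codon 5: GCA Ala / UCG Ser — nonsynonymous.
Codon 6: CAU His / CAU His — identical.
Codon 7: UCA Ser / UCA Ser — identical.
Codon 8: GCG Ala / GCG Ala — identical.
Codon 9: UCU Ser / UCU Ser — identical.
Codon 10: CCC Pro / CCC Pro — identical.
Nonsynonymous differences: 3.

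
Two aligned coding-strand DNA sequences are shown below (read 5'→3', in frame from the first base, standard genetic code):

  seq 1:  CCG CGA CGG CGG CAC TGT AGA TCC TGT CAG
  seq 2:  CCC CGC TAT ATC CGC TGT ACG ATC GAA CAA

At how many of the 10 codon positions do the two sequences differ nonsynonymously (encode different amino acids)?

6

Codon 1: CCG Pro / CCC Pro — synonymous.
Codon 2: CGA Arg / CGC Arg — synonymous.
Codon 3: CGG Arg / TAT Tyr — nonsynonymous.
Codon 4: CGG Arg / ATC Ile — nonsynonymous.
Codon 5: CAC His / CGC Arg — nonsynonymous.
Codon 6: TGT Cys / TGT Cys — identical.
Codon 7: AGA Arg / ACG Thr — nonsynonymous.
Codon 8: TCC Ser / ATC Ile — nonsynonymous.
Codon 9: TGT Cys / GAA Glu — nonsynonymous.
Codon 10: CAG Gln / CAA Gln — synonymous.
Nonsynonymous differences: 6.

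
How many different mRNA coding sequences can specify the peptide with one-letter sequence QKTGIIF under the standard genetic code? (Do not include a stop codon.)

Gln: 2 codons.
Lys: 2 codons.
Thr: 4 codons.
Gly: 4 codons.
Ile: 3 codons.
Ile: 3 codons.
Phe: 2 codons.
2 × 2 × 4 × 4 × 3 × 3 × 2 = 1152.

1152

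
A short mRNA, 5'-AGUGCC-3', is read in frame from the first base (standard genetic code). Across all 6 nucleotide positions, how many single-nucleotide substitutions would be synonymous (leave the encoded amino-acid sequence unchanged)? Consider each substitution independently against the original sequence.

4

Codon 1 (AGU, Ser): 1 synonymous substitution.
Codon 2 (GCC, Ala): 3 synonymous substitutions.
Total: 1 + 3 = 4.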